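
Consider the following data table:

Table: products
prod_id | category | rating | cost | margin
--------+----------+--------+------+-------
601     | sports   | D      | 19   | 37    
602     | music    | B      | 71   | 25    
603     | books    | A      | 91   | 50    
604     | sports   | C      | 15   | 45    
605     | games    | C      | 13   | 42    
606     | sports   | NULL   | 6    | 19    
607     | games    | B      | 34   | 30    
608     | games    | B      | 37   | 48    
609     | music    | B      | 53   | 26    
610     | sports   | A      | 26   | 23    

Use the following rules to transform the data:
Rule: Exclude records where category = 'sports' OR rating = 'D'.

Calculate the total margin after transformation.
221

Step 1: Find records where category = 'sports' OR rating = 'D'
Step 2: 4 records match, summing to 124
Step 3: Original sum: 345
Step 4: Remaining sum = 345 - 124 = 221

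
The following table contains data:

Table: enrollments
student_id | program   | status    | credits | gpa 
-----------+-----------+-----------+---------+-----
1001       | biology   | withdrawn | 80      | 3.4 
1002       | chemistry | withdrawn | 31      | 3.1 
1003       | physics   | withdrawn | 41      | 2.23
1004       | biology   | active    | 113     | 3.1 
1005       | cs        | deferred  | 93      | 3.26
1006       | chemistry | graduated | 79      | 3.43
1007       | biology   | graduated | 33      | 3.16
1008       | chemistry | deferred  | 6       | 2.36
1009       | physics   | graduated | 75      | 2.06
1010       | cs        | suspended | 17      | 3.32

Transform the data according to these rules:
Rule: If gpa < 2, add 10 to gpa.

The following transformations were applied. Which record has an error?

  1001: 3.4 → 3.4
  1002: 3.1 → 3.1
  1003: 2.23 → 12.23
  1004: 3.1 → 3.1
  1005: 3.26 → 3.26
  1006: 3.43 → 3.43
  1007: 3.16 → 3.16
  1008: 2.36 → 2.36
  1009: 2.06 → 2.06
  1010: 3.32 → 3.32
Record 1003 has an error. The correct transformed value should be 2.23, not 12.23.

Step 1: Check each record against the rule
Step 2: Record 1003 has gpa = 2.23
Step 3: Since 2.23 >= 2, the bonus should not have been applied
Step 4: Correct value = 2.23, but claimed value = 12.23
Conclusion: Record 1003 has the error.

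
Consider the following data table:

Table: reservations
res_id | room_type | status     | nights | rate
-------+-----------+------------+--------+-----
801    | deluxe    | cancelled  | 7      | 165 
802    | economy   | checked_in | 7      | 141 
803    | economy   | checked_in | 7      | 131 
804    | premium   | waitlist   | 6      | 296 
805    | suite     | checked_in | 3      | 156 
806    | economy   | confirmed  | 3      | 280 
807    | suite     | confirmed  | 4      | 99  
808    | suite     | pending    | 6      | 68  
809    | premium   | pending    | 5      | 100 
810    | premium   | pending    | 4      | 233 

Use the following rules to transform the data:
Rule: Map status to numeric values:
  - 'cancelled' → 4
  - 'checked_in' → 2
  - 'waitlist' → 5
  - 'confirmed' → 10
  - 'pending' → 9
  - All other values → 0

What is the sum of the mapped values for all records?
62

Step 1: Apply mapping to each record
Step 2: Count by status:
  'cancelled': 1 records × 4 = 4
  'checked_in': 3 records × 2 = 6
  'waitlist': 1 records × 5 = 5
  'confirmed': 2 records × 10 = 20
  'pending': 3 records × 9 = 27
Step 3: Sum all mapped values = 62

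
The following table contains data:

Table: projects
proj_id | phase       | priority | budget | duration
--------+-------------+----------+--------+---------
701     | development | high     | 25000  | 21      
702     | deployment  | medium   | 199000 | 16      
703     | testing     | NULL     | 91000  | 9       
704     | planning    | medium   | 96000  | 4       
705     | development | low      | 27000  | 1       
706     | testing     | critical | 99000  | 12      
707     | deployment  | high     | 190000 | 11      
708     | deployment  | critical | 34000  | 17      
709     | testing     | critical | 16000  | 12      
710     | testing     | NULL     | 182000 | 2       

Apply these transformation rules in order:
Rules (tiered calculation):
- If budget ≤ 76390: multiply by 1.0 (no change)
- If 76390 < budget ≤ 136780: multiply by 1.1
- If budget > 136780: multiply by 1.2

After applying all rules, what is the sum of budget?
1101800.0

Step 1: Tier 1 (budget ≤ 76390): 4 records, sum = 102000 × 1.0 = 102000.0
Step 2: Tier 2 (76390 < budget ≤ 136780): 3 records, sum = 286000 × 1.1 = 314600.0
Step 3: Tier 3 (budget > 136780): 3 records, sum = 571000 × 1.2 = 685200.0
Step 4: Final sum = 102000.0 + 314600.0 + 685200.0 = 1101800.0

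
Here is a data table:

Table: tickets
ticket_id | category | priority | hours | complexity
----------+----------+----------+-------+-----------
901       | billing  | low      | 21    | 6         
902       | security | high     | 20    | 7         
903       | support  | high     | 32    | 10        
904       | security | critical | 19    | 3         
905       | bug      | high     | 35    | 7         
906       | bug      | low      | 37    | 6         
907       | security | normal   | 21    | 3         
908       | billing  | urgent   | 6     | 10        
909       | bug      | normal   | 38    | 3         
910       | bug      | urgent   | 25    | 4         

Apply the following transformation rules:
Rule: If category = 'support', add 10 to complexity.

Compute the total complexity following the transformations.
69

Step 1: Count records where category = 'support': 1
Step 2: Total bonus added: 1 × 10 = 10
Step 3: Original sum of complexity: 59
Step 4: Final sum = 59 + 10 = 69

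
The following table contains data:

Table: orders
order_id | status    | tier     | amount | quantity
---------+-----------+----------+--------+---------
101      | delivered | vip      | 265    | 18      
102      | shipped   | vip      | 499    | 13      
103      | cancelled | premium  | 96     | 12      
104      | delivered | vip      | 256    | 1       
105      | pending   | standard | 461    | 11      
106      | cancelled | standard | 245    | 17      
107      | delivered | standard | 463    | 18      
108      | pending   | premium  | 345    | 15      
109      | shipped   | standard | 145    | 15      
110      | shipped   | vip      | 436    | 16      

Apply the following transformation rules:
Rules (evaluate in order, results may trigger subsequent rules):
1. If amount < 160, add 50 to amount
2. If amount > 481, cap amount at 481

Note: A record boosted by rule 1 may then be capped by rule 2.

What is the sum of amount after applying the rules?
3293

Step 1: Apply rule 1 to records with amount < 160
  - 2 records get bonus of 50
  - Of these, 0 records then exceed 481 and get capped
Step 2: Apply rule 2 to records with amount > 481
  - 1 records (original) are capped
Step 3: Calculate final sum = 3293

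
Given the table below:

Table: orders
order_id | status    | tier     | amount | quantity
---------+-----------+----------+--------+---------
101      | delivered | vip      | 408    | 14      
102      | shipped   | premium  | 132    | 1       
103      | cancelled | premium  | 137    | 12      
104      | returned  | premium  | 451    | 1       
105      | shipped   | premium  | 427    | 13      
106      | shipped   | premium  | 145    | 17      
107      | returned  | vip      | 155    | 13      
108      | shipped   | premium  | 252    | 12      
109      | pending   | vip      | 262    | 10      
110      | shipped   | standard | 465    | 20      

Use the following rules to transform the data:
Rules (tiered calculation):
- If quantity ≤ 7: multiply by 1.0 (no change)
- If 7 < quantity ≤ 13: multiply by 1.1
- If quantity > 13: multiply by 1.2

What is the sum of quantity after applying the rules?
129.2

Step 1: Tier 1 (quantity ≤ 7): 2 records, sum = 2 × 1.0 = 2.0
Step 2: Tier 2 (7 < quantity ≤ 13): 5 records, sum = 60 × 1.1 = 66.0
Step 3: Tier 3 (quantity > 13): 3 records, sum = 51 × 1.2 = 61.2
Step 4: Final sum = 2.0 + 66.0 + 61.2 = 129.2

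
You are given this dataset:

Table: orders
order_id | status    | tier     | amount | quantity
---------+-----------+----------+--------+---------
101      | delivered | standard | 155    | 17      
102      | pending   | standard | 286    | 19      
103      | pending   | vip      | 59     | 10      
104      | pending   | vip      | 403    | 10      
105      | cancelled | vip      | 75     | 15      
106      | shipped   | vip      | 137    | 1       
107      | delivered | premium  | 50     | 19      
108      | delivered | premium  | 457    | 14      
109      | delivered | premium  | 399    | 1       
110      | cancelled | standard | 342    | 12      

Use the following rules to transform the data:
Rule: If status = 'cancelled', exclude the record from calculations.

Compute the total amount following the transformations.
1946

Step 1: Identify records where status = 'cancelled'
Step 2: The excluded records sum to 417
Step 3: Original total amount = 2363
Step 4: Remaining total = 2363 - 417 = 1946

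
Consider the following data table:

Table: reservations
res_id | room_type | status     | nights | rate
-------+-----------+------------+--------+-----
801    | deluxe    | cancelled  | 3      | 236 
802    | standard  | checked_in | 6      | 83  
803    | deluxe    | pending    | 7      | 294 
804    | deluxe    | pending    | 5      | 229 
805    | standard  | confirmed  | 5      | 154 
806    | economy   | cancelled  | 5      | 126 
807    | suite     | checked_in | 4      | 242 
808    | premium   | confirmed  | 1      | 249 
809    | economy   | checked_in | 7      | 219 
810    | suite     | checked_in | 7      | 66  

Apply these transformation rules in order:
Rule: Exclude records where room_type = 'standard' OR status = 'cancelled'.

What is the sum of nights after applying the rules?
31

Step 1: Find records where room_type = 'standard' OR status = 'cancelled'
Step 2: 4 records match, summing to 19
Step 3: Original sum: 50
Step 4: Remaining sum = 50 - 19 = 31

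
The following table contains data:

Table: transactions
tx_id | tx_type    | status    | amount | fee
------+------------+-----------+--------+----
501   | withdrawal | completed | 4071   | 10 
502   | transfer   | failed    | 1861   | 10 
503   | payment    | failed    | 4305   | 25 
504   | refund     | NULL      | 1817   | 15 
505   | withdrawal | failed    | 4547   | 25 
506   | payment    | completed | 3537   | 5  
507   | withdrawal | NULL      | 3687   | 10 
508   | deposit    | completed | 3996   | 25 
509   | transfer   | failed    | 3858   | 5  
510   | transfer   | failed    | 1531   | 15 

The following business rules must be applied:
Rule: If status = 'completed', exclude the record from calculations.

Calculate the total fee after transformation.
105

Step 1: Identify records where status = 'completed'
Step 2: The excluded records sum to 40
Step 3: Original total fee = 145
Step 4: Remaining total = 145 - 40 = 105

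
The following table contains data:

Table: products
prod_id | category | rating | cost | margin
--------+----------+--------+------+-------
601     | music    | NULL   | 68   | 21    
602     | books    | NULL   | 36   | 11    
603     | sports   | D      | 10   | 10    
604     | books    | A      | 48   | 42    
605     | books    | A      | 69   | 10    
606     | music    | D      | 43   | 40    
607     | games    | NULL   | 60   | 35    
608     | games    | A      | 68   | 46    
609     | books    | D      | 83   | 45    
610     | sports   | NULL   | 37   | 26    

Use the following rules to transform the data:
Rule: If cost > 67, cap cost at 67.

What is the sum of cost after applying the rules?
502

Step 1: 4 records have cost > 67
Step 2: These records originally summed to 288
Step 3: After capping: 4 × 67 = 268
Step 4: Unaffected records sum: 234
Step 5: Final sum = 268 + 234 = 502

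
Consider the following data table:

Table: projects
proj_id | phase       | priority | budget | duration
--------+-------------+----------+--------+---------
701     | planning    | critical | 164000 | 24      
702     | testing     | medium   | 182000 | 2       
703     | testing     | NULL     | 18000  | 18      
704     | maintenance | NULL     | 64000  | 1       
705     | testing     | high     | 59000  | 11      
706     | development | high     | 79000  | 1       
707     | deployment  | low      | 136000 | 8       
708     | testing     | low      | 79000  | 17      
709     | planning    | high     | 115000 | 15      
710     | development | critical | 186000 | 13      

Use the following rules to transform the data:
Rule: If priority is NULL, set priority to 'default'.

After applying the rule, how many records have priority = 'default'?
2

Step 1: Count records where priority IS NULL
Step 2: Found 2 records with NULL priority
Step 3: These records will have priority set to 'default'
Step 4: Records already having priority = 'default': 0
Step 5: Answer: 2 + 0 = 2 records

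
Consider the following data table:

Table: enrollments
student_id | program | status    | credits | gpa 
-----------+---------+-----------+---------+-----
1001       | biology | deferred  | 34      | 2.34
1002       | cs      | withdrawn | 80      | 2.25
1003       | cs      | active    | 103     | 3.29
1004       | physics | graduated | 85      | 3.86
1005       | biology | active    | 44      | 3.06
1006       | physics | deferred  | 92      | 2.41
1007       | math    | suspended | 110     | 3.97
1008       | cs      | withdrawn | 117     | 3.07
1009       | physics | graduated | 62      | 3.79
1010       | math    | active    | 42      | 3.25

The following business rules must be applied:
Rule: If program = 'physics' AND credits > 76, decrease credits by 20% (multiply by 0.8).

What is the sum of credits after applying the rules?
733.6

Step 1: Find records where program = 'physics' AND credits > 76
Step 2: 2 records match, summing to 177
Step 3: After multiplier: 177 × 0.8 = 141.6
Step 4: Unaffected records sum: 592
Step 5: Final sum = 141.6 + 592 = 733.6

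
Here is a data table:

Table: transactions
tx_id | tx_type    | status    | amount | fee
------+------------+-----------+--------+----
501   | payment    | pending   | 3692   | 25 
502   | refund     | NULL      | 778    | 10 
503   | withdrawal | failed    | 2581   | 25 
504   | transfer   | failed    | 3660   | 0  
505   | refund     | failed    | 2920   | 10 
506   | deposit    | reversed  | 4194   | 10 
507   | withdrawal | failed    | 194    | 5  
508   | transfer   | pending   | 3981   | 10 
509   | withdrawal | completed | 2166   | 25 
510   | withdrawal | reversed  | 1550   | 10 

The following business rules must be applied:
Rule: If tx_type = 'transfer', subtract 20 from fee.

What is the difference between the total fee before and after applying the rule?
40

Step 1: Original sum of fee = 130
Step 2: 2 records have tx_type = 'transfer'
Step 3: Each affected record changes by -20
Step 4: Total change = 2 × -20 = -40
Step 5: New sum = 130 + -40 = 90
Step 6: Difference = |90 - 130| = 40
        (Sum decreased by 40)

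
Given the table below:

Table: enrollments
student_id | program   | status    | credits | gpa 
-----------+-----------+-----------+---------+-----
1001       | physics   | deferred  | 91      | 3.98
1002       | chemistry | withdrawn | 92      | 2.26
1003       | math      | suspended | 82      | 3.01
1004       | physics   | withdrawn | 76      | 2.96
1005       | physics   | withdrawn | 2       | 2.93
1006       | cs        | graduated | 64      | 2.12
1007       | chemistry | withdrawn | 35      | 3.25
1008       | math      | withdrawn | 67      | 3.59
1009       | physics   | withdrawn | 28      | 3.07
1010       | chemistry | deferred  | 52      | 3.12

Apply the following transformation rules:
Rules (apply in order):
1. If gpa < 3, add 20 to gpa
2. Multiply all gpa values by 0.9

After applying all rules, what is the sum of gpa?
99.26

Step 1: Apply Rule 1 - Add 20 to records with gpa < 3
  - 4 records affected: 10.27 + (4 × 20) = 90.27
  - Unaffected records: 20.02
  - Sum after Rule 1: 110.29
Step 2: Apply Rule 2 - Multiply all by 0.9
  - 110.29 × 0.9 = 99.26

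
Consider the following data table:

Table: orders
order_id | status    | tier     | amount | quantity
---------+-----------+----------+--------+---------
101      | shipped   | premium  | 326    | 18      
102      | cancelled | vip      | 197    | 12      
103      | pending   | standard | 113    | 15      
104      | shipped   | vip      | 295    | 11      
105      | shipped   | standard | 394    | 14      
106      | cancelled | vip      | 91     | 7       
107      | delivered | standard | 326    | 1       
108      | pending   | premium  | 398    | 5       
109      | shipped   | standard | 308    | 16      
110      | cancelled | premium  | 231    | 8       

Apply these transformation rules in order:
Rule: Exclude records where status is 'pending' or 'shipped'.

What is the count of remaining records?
4

Step 1: Count records to exclude
  - 2 (pending) + 4 (shipped) = 6 records
Step 2: Total records: 10
Step 3: Remaining = 10 - 6 = 4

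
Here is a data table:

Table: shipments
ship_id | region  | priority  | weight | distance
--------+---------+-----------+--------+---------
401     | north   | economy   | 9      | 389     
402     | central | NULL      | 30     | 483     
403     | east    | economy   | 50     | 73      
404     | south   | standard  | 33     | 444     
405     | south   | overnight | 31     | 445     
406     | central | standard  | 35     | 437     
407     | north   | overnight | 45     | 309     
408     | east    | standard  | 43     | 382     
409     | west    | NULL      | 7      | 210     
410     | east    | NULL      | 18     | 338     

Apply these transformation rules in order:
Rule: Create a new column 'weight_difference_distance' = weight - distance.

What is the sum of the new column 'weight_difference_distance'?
-3209

Step 1: For each record, compute weight - distance
Example calculations:
  9 - 389 = -380
  30 - 483 = -453
  50 - 73 = -23
  ...
Step 2: Sum all derived values
Step 3: Total = -3209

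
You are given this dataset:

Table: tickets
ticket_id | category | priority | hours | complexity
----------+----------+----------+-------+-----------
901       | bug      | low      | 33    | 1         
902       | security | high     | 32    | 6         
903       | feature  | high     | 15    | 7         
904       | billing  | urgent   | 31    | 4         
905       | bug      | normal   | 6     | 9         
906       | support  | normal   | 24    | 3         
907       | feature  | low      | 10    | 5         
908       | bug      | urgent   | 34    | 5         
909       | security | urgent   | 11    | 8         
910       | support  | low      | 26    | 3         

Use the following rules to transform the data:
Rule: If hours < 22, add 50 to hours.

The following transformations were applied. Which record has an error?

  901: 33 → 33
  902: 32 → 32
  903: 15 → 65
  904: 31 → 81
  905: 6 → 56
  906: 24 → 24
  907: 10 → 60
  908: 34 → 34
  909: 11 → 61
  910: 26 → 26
Record 904 has an error. The correct transformed value should be 31, not 81.

Step 1: Check each record against the rule
Step 2: Record 904 has hours = 31
Step 3: Since 31 >= 22, the bonus should not have been applied
Step 4: Correct value = 31, but claimed value = 81
Conclusion: Record 904 has the error.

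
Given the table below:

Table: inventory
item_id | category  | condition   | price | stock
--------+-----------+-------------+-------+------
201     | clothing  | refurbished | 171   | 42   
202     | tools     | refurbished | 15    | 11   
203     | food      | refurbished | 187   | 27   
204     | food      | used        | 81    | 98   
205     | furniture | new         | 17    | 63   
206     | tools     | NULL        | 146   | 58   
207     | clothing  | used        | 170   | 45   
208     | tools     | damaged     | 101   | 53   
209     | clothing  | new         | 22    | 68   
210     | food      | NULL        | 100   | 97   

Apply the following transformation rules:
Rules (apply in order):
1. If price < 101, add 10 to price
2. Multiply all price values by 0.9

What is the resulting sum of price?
954.0

Step 1: Apply Rule 1 - Add 10 to records with price < 101
  - 5 records affected: 235 + (5 × 10) = 285
  - Unaffected records: 775
  - Sum after Rule 1: 1060
Step 2: Apply Rule 2 - Multiply all by 0.9
  - 1060 × 0.9 = 954.0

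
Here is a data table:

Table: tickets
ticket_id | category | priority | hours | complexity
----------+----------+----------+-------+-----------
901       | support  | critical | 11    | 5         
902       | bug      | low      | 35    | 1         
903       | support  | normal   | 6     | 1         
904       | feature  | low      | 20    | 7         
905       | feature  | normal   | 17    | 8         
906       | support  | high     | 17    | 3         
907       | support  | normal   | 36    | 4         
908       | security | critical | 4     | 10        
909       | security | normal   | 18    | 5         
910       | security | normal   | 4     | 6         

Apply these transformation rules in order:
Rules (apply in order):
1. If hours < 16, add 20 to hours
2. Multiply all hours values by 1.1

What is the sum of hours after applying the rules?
272.8

Step 1: Apply Rule 1 - Add 20 to records with hours < 16
  - 4 records affected: 25 + (4 × 20) = 105
  - Unaffected records: 143
  - Sum after Rule 1: 248
Step 2: Apply Rule 2 - Multiply all by 1.1
  - 248 × 1.1 = 272.8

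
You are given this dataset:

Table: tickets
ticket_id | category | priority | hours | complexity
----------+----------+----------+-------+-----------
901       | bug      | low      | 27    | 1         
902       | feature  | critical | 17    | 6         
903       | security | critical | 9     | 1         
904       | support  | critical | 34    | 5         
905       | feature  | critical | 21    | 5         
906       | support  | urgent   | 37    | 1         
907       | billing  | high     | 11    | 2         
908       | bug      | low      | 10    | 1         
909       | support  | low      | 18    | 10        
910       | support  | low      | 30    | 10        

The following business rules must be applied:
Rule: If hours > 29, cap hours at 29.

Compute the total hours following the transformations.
200

Step 1: 3 records have hours > 29
Step 2: These records originally summed to 101
Step 3: After capping: 3 × 29 = 87
Step 4: Unaffected records sum: 113
Step 5: Final sum = 87 + 113 = 200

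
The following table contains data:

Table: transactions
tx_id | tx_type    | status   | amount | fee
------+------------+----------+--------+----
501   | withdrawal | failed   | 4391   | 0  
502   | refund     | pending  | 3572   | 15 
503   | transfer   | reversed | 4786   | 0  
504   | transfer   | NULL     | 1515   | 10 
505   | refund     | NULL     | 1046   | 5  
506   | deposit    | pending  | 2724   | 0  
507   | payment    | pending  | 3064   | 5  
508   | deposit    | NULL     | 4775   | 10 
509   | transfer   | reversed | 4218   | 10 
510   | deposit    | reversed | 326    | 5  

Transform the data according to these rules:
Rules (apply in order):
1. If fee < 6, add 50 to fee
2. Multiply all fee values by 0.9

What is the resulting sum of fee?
324.0

Step 1: Apply Rule 1 - Add 50 to records with fee < 6
  - 6 records affected: 15 + (6 × 50) = 315
  - Unaffected records: 45
  - Sum after Rule 1: 360
Step 2: Apply Rule 2 - Multiply all by 0.9
  - 360 × 0.9 = 324.0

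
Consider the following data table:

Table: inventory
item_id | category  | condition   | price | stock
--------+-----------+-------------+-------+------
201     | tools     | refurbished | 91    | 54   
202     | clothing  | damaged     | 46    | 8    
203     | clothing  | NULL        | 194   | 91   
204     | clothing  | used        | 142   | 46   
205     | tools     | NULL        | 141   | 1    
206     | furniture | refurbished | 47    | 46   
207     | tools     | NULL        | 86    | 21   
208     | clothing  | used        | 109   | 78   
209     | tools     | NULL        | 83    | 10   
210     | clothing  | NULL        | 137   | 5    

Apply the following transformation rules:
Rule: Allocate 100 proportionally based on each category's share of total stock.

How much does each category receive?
clothing: 63.33, furniture: 12.78, tools: 23.89

Step 1: Calculate total stock = 360
Step 2: Calculate each category's proportion:
  clothing: 228/360 = 63.33% → 63.33
  furniture: 46/360 = 12.78% → 12.78
  tools: 86/360 = 23.89% → 23.89
Step 3: Verify: sum of allocations ≈ 100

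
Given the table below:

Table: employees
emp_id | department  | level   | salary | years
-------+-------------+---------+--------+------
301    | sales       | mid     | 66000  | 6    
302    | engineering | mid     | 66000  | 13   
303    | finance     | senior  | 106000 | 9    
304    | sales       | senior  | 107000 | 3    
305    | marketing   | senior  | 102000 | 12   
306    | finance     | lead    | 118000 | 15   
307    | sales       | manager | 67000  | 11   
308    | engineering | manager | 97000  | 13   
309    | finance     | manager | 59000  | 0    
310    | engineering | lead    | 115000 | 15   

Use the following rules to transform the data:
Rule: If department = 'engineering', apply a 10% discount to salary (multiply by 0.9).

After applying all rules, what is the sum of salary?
875200.0

Step 1: Records with department = 'engineering' have total salary = 278000
Step 2: Apply multiplier: 278000 × 0.9 = 250200.0
Step 3: Other records total: 625000
Step 4: Final sum = 250200.0 + 625000 = 875200.0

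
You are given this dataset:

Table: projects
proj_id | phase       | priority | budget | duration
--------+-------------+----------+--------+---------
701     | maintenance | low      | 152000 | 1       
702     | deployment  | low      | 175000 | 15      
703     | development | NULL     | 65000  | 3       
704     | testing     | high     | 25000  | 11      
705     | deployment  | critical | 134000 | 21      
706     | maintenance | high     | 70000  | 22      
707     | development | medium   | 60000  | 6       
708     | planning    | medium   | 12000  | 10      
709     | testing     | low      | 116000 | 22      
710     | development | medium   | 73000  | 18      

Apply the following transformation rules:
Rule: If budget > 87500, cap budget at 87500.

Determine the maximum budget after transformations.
87500

Step 1: Original maximum budget = 175000
Step 2: Apply cap at 87500
Step 3: 4 records had budget > 87500 and were capped
Step 4: Maximum after transformation = 87500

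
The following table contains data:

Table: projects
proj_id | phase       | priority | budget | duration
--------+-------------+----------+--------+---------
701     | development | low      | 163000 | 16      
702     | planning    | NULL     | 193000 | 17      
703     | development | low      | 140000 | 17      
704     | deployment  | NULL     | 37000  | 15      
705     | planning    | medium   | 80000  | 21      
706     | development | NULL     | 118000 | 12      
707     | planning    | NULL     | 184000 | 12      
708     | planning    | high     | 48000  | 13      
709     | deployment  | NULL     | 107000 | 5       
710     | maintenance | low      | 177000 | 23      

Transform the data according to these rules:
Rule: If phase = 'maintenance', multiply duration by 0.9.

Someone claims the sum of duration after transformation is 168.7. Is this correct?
No, the correct result is 148.7.

Step 1: Calculate the correct sum after transformation
Step 2: Apply multiplier 0.9 to records where phase = 'maintenance'
Step 3: Correct result = 148.7
Step 4: Claimed result = 168.7
Step 5: 148.7 ≠ 168.7
Conclusion: The claimed result is incorrect. The correct answer is 148.7.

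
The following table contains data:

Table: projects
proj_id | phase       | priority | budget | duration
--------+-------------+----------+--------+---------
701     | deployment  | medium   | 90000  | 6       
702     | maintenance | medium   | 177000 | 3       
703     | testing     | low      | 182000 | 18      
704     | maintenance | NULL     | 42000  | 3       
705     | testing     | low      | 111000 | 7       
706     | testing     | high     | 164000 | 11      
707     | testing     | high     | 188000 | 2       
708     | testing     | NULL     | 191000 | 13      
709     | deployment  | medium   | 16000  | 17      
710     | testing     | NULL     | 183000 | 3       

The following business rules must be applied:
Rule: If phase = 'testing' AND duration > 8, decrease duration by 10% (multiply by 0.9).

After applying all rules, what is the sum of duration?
78.8

Step 1: Find records where phase = 'testing' AND duration > 8
Step 2: 3 records match, summing to 42
Step 3: After multiplier: 42 × 0.9 = 37.8
Step 4: Unaffected records sum: 41
Step 5: Final sum = 37.8 + 41 = 78.8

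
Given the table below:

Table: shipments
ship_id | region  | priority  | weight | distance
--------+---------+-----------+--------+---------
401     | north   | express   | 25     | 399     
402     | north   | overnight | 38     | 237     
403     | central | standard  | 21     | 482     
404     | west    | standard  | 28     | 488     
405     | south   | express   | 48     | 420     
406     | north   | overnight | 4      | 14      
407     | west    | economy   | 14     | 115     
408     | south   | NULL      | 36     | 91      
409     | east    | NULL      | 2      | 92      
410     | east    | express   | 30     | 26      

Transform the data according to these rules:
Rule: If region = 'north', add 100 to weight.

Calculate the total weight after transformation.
546

Step 1: Count records where region = 'north': 3
Step 2: Total bonus added: 3 × 100 = 300
Step 3: Original sum of weight: 246
Step 4: Final sum = 246 + 300 = 546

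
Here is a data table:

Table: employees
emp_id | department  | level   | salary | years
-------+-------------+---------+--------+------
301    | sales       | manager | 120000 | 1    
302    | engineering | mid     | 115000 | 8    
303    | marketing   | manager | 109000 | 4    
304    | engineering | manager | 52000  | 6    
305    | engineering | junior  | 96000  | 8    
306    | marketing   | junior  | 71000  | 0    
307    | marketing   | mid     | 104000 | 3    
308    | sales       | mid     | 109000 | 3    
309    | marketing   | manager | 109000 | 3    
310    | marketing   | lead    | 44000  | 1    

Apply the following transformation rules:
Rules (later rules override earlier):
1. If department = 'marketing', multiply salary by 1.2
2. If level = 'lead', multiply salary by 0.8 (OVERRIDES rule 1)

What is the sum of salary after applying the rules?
998800.0

Step 1: Rule 2 takes priority for records with level = 'lead'
  - 1 records: 44000 × 0.8 = 35200.0
Step 2: Rule 1 applies to remaining records with department = 'marketing'
  - 4 records: 393000 × 1.2 = 471600.0
Step 3: Other records unchanged: 492000
Step 4: Final sum = 35200.0 + 471600.0 + 492000 = 998800.0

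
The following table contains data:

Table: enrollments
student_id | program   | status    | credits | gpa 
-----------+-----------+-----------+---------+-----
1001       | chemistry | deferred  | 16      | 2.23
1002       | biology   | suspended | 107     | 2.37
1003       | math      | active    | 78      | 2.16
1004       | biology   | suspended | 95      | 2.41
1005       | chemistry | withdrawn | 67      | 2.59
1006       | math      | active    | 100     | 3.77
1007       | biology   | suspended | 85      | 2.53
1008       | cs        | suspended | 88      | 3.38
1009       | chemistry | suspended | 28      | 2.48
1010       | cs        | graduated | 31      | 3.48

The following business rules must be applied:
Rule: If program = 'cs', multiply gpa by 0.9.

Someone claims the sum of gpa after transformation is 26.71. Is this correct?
Yes, the result is correct.

Step 1: Calculate the correct sum after transformation
Step 2: Apply multiplier 0.9 to records where program = 'cs'
Step 3: Correct result = 26.71
Step 4: Claimed result = 26.71
Step 5: 26.71 = 26.71 ✓
Conclusion: The claimed result is correct.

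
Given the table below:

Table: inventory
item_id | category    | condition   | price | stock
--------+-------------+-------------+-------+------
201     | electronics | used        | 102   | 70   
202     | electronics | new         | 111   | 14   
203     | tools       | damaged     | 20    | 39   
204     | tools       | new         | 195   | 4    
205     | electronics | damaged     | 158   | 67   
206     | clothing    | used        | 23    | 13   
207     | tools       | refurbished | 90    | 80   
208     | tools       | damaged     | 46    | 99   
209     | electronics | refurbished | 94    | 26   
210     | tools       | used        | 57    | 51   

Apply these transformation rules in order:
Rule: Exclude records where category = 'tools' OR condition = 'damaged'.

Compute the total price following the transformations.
330

Step 1: Find records where category = 'tools' OR condition = 'damaged'
Step 2: 6 records match, summing to 566
Step 3: Original sum: 896
Step 4: Remaining sum = 896 - 566 = 330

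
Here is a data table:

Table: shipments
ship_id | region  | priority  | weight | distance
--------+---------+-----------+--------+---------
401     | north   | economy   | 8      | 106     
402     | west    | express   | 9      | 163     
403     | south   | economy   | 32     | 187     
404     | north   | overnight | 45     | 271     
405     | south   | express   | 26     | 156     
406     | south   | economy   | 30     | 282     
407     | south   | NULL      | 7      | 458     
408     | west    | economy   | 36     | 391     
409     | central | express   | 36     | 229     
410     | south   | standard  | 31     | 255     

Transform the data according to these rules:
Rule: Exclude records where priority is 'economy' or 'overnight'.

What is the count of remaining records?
5

Step 1: Count records to exclude
  - 4 (economy) + 1 (overnight) = 5 records
Step 2: Total records: 10
Step 3: Remaining = 10 - 5 = 5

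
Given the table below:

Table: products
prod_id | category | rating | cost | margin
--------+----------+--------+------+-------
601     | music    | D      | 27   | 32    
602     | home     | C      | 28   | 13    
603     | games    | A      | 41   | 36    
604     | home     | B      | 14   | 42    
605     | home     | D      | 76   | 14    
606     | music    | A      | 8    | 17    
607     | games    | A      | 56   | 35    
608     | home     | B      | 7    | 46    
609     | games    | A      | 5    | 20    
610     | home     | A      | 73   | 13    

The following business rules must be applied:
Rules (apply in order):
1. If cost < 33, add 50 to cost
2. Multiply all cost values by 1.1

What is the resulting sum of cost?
698.5

Step 1: Apply Rule 1 - Add 50 to records with cost < 33
  - 6 records affected: 89 + (6 × 50) = 389
  - Unaffected records: 246
  - Sum after Rule 1: 635
Step 2: Apply Rule 2 - Multiply all by 1.1
  - 635 × 1.1 = 698.5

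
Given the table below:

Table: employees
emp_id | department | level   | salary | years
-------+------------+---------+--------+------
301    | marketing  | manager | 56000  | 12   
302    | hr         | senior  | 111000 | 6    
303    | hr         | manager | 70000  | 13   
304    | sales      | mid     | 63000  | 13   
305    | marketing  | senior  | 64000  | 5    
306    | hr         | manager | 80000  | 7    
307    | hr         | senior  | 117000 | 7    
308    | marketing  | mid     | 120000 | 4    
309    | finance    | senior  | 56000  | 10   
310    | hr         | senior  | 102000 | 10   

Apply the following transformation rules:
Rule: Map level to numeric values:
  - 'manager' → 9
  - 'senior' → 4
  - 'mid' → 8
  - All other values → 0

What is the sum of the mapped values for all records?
63

Step 1: Apply mapping to each record
Step 2: Count by status:
  'manager': 3 records × 9 = 27
  'senior': 5 records × 4 = 20
  'mid': 2 records × 8 = 16
Step 3: Sum all mapped values = 63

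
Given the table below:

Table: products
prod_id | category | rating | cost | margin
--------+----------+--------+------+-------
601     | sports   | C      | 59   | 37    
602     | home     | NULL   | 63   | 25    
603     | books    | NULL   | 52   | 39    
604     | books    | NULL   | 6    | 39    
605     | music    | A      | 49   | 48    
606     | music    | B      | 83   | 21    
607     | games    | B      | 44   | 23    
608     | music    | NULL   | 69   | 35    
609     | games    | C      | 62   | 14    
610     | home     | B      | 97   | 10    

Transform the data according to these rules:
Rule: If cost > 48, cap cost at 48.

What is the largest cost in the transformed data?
48

Step 1: Original maximum cost = 97
Step 2: Apply cap at 48
Step 3: 8 records had cost > 48 and were capped
Step 4: Maximum after transformation = 48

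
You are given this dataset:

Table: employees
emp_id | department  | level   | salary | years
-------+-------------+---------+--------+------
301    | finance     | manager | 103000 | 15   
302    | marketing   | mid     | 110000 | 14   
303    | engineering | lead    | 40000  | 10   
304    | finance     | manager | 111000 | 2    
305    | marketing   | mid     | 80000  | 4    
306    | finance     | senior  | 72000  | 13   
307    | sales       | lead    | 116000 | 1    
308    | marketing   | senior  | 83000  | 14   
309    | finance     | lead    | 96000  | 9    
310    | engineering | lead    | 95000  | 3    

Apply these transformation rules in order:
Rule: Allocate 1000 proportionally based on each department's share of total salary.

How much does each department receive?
engineering: 149.01, finance: 421.63, marketing: 301.32, sales: 128.04

Step 1: Calculate total salary = 906000
Step 2: Calculate each department's proportion:
  engineering: 135000/906000 = 14.90% → 149.01
  finance: 382000/906000 = 42.16% → 421.63
  marketing: 273000/906000 = 30.13% → 301.32
  sales: 116000/906000 = 12.80% → 128.04
Step 3: Verify: sum of allocations ≈ 1000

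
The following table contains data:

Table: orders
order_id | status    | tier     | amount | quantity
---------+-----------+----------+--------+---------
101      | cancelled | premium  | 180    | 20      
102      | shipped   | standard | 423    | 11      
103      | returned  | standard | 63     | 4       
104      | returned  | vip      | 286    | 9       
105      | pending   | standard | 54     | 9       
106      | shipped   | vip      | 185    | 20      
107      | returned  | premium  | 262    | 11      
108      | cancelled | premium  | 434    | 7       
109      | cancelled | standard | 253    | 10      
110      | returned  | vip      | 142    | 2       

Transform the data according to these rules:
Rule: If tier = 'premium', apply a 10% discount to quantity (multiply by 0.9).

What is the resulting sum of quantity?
99.2

Step 1: Records with tier = 'premium' have total quantity = 38
Step 2: Apply multiplier: 38 × 0.9 = 34.2
Step 3: Other records total: 65
Step 4: Final sum = 34.2 + 65 = 99.2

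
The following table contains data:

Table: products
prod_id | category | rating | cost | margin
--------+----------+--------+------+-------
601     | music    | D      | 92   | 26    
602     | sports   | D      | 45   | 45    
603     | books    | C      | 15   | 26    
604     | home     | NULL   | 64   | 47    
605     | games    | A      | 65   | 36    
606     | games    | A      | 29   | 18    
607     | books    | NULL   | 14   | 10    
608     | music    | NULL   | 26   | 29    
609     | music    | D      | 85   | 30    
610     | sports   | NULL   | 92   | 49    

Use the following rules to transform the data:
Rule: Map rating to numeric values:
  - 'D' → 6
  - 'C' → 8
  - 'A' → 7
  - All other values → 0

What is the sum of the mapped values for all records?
40

Step 1: Apply mapping to each record
Step 2: Count by status:
  'D': 3 records × 6 = 18
  'C': 1 records × 8 = 8
  'A': 2 records × 7 = 14
Step 3: Sum all mapped values = 40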